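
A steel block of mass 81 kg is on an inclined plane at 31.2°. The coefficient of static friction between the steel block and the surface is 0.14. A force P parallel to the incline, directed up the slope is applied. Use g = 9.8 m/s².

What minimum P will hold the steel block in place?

The steel block tends to slide down (tan θ > μ_s), so at the point of impending slip friction acts up-slope at its limit: f = μ_s N.
P is parallel to the surface, so N = m g cos θ = 679 N.
Along the incline: P + μ_s N = m g sin θ, so P = 411 − 0.14×679 = 316 N.

P_min ≈ 316 N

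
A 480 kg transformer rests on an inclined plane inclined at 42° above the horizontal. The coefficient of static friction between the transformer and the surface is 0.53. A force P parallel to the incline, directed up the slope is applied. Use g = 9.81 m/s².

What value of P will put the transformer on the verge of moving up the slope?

P ≈ 5010 N

At impending motion up the slope, friction acts down-slope at its limit: f = μ_s N.
P is parallel to the surface, so N = m g cos θ = 3500 N.
Along the incline: P = m g sin θ + μ_s N = 3150 + 0.53×3500 = 5010 N.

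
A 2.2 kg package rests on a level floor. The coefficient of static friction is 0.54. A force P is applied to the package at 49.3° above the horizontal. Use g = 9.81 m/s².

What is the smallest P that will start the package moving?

P ≈ 11 N

N = m g − P sin α (the pull lifts the package).
At impending slip, P cos α = μ_s N = μ_s (m g − P sin α).
Solving: P (cos α + μ_s sin α) = μ_s m g → P = 0.54×21.6/(cos 49.3° + 0.54 sin 49.3°) = 11.7/1.061 = 11 N.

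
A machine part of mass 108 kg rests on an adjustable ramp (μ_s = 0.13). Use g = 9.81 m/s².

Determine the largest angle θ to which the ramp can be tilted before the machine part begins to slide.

θ_max ≈ 7.41°

At the slip threshold, m g sin θ = μ_s · m g cos θ, so tan θ = μ_s.
θ_max = arctan(0.13) = 7.41°.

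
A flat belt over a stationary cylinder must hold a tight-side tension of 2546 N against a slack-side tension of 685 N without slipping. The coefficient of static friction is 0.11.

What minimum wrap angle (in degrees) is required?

β_min ≈ 684°

T₂/T₁ = e^{μβ} → β = ln(T₂/T₁)/μ.
β = ln(2546/685)/0.11 = 1.313/0.11 = 11.94 rad.
In degrees: β = 11.94 × 180/π = 684°.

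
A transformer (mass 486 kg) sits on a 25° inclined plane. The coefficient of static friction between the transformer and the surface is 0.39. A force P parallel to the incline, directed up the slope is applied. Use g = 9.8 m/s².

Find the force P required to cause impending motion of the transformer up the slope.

P ≈ 3700 N

At impending motion up the slope, friction acts down-slope at its limit: f = μ_s N.
P is parallel to the surface, so N = m g cos θ = 4320 N.
Along the incline: P = m g sin θ + μ_s N = 2010 + 0.39×4320 = 3700 N.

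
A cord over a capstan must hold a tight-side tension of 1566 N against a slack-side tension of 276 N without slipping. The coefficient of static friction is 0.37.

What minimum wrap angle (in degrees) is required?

β_min ≈ 269°

T₂/T₁ = e^{μβ} → β = ln(T₂/T₁)/μ.
β = ln(1566/276)/0.37 = 1.736/0.37 = 4.692 rad.
In degrees: β = 4.692 × 180/π = 269°.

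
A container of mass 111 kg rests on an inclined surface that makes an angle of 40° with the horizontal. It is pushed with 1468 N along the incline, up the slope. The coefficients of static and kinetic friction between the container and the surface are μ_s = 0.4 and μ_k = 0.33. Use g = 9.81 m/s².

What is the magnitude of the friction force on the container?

f ≈ 275 N (down the incline)

Normal force: N = m g cos θ = 111 × 9.81 × cos 40° = 834.2 N.
The friction needed for equilibrium is m g sin θ − P = 699.9 − 1468 = -768.1 N, measured positive up-slope.
The static-friction ceiling is μ_s N = 0.4 × 834.2 = 333.7 N.
|-768.1| exceeds 333.7 N, so the container slips up-slope; friction is kinetic, f = μ_k N = 0.33×834.2 = 275 N.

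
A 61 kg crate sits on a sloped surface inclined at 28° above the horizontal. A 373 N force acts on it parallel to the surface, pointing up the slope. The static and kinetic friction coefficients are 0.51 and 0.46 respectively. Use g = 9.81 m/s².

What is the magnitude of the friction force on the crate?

The normal reaction is N = m g cos θ = 528.4 N.
For equilibrium along the incline the friction force must supply f = m g sin θ − P = 280.9 − 373 = -92.06 N (positive meaning up-slope).
Static friction can supply at most μ_s N = 269.5 N.
Since |-92.06| ≤ 269.5 N, the crate remains in static equilibrium and friction takes exactly the required value.

f ≈ 92.1 N (down the incline)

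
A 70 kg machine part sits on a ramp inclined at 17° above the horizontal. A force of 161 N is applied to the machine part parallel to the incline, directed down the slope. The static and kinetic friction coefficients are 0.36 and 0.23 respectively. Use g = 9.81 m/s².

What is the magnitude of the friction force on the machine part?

The normal reaction is N = m g cos θ = 656.7 N.
For equilibrium along the incline the friction force must supply f = m g sin θ + P = 200.8 + 161 = 361.8 N (positive meaning up-slope).
Maximum static friction available: μ_s N = 0.36 × 656.7 = 236.4 N.
|361.8| exceeds 236.4 N, so the machine part slips down-slope; friction is kinetic, f = μ_k N = 0.23×656.7 = 151 N.

f ≈ 151 N (up the incline)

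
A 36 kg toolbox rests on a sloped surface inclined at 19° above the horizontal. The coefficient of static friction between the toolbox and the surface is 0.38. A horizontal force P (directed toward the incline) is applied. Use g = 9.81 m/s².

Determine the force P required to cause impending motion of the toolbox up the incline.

At impending motion up the slope, friction acts down-slope at its limit: f = μ_s N.
Perpendicular to the incline: N = m g cos θ + P sin θ.
Along the incline: P cos θ = m g sin θ + μ_s N = m g sin θ + μ_s (m g cos θ + P sin θ).
Solving, P (cos θ − μ_s sin θ) = m g (sin θ + μ_s cos θ), so P = 36×9.81×(sin 19° + 0.38 cos 19°)/(cos 19° − 0.38 sin 19°) = 353×0.6849/0.8218 = 294 N.

P ≈ 294 N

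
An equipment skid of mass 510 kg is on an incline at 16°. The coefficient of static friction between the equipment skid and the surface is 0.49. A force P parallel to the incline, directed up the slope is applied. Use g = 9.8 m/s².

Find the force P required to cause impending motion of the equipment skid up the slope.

P ≈ 3730 N

At impending motion up the slope, friction acts down-slope at its limit: f = μ_s N.
P is parallel to the surface, so N = m g cos θ = 4800 N.
Along the incline: P = m g sin θ + μ_s N = 1380 + 0.49×4800 = 3730 N.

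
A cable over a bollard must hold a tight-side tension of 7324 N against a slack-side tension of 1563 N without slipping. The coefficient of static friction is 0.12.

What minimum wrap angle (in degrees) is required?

T₂/T₁ = e^{μβ} → β = ln(T₂/T₁)/μ.
β = ln(7324/1563)/0.12 = 1.545/0.12 = 12.87 rad.
In degrees: β = 12.87 × 180/π = 737°.

β_min ≈ 737°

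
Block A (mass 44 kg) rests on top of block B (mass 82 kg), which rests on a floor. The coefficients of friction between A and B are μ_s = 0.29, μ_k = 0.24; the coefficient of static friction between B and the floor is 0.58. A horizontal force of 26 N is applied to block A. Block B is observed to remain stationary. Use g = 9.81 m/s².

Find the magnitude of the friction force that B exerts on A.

Between the blocks, N₁ = m_A g = 431.6 N.
Maximum static friction on A from B: μ_s N₁ = 0.29×431.6 = 125.2 N.
P = 26 N is within that limit, so A and B move together (both at rest); the A–B friction is simply f₁ = P = 26 N.
B experiences an equal 26 N forward from A (third law). B is in equilibrium, so the floor supplies f₂ = 26 N of static friction (limit μ_s(m_A+m_B)g = 716.9 N, not exceeded).

f ≈ 26 N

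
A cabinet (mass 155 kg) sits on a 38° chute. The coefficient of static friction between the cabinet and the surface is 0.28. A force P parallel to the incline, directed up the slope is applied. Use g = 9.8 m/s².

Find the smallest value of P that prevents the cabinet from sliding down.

The cabinet tends to slide down (tan θ > μ_s), so at the point of impending slip friction acts up-slope at its limit: f = μ_s N.
P is parallel to the surface, so N = m g cos θ = 1200 N.
Along the incline: P + μ_s N = m g sin θ, so P = 935 − 0.28×1200 = 600 N.

P_min ≈ 600 N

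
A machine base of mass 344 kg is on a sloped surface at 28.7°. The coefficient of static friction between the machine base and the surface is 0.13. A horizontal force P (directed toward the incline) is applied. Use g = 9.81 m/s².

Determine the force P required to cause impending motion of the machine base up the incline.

At impending motion up the slope, friction acts down-slope at its limit: f = μ_s N.
Perpendicular to the incline: N = m g cos θ + P sin θ.
Along the incline: P cos θ = m g sin θ + μ_s N = m g sin θ + μ_s (m g cos θ + P sin θ).
Solving, P (cos θ − μ_s sin θ) = m g (sin θ + μ_s cos θ), so P = 344×9.81×(sin 28.7° + 0.13 cos 28.7°)/(cos 28.7° − 0.13 sin 28.7°) = 3370×0.5943/0.8147 = 2460 N.

P ≈ 2460 N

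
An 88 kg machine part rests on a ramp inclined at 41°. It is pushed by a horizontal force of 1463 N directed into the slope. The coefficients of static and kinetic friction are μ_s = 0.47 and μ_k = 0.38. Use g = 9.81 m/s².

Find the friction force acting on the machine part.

Normal direction: N = m g cos θ + P sin θ = 1611 N.
Parallel to the incline: P cos θ − m g sin θ = 1104 − 566.4 = 537.8 N; the friction needed to balance this is 537.8 N acting down the slope.
The limit of static friction is μ_s N = 757.3 N.
Since 537.8 N is within the 757.3 N limit, the machine part stays put and friction is exactly 538 N.

f ≈ 538 N (down the incline)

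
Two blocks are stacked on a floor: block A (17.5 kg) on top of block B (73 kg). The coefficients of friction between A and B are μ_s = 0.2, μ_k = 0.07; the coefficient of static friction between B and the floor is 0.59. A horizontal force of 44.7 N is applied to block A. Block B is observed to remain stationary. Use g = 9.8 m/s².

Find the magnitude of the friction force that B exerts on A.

f ≈ 12 N

Between the blocks, N₁ = m_A g = 171.5 N.
Maximum static friction on A from B: μ_s N₁ = 0.2×171.5 = 34.3 N.
P = 44.7 N exceeds that limit, so A slips over B and the interface friction becomes kinetic: f₁ = μ_k N₁ = 0.07×171.5 = 12 N.
B experiences an equal 12 N forward from A (third law). B is in equilibrium, so the floor supplies f₂ = 12 N of static friction (limit μ_s(m_A+m_B)g = 523.3 N, not exceeded).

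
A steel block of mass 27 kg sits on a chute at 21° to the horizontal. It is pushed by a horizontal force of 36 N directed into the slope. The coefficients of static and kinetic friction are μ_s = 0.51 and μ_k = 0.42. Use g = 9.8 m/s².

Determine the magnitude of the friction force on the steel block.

f ≈ 61.2 N (up the incline)

Normal direction: N = m g cos θ + P sin θ = 259.9 N.
Along the incline, the net driving force (taking up-slope positive) is P cos θ − m g sin θ = 33.61 − 94.82 = -61.22 N, so equilibrium requires friction f = 61.22 N (up-slope).
The limit of static friction is μ_s N = 132.6 N.
|f_req| = 61.22 ≤ 132.6 N → the steel block is in equilibrium; friction equals the required value.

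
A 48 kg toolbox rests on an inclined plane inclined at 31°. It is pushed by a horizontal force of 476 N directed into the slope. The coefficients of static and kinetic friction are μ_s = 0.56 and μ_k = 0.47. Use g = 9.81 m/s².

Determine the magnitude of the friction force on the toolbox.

f ≈ 165 N (down the incline)

Normal direction: N = m g cos θ + P sin θ = 648.8 N.
Along the incline, the net driving force (taking up-slope positive) is P cos θ − m g sin θ = 408 − 242.5 = 165.5 N, so equilibrium requires friction f = -165.5 N (down-slope).
Maximum static friction: μ_s N = 0.56 × 648.8 = 363.3 N.
|f_req| = 165.5 ≤ 363.3 N → the toolbox is in equilibrium; friction equals the required value.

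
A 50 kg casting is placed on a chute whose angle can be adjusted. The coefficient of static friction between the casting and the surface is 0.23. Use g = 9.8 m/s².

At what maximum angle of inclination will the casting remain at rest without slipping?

θ_max ≈ 13°

At the slip threshold, m g sin θ = μ_s · m g cos θ, so tan θ = μ_s.
θ_max = arctan(0.23) = 13°.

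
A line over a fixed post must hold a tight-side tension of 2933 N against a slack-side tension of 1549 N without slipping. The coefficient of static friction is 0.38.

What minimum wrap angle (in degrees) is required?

β_min ≈ 96.3°

T₂/T₁ = e^{μβ} → β = ln(T₂/T₁)/μ.
β = ln(2933/1549)/0.38 = 0.6384/0.38 = 1.68 rad.
In degrees: β = 1.68 × 180/π = 96.3°.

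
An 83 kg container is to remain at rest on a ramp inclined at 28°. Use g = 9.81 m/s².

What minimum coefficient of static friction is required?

μ_s,min ≈ 0.532

At the slip threshold m g sin θ = μ_s m g cos θ, so μ_s,min = tan θ.
μ_s,min = tan 28° = 0.532.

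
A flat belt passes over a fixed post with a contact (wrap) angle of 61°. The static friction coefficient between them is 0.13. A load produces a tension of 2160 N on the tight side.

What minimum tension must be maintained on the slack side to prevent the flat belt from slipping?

Capstan equation at impending slip: T_tight/T_slack = e^{μβ}.
β = 61° = 1.065 rad; e^{μβ} = e^{0.13×1.065} = 1.148.
T_slack = T_tight / e^{μβ} = 2160 / 1.148 = 1880 N.

T_min ≈ 1880 N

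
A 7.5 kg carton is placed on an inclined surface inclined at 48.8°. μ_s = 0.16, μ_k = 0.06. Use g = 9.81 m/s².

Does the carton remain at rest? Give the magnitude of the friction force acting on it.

f ≈ 2.91 N

N = m g cos θ = 48.5 N.
Down-slope weight component: m g sin θ = 55.4 N.
μ_s N = 7.75 N.
55.4 > 7.75 N, so it slides; kinetic friction f = μ_k N = 0.06×48.5 = 2.91 N.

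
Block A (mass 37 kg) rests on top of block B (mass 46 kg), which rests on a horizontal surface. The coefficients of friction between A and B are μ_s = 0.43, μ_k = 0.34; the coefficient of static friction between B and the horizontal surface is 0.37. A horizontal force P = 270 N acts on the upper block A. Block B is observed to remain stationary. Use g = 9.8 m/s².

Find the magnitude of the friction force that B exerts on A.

f ≈ 123 N

Normal force at the A–B interface: N₁ = m_A g = 362.6 N.
Maximum static friction on A from B: μ_s N₁ = 0.43×362.6 = 155.9 N.
Since P = 270 N > 155.9 N, A slides on B; the A–B friction is kinetic: f₁ = μ_k N₁ = 0.34×362.6 = 123 N.
B experiences an equal 123 N forward from A (third law). B is in equilibrium, so the floor supplies f₂ = 123 N of static friction (limit μ_s(m_A+m_B)g = 301 N, not exceeded).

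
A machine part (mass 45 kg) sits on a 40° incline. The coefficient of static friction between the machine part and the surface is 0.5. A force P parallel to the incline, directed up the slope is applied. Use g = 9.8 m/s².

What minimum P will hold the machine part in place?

P_min ≈ 115 N

The machine part tends to slide down (tan θ > μ_s), so at the point of impending slip friction acts up-slope at its limit: f = μ_s N.
P is parallel to the surface, so N = m g cos θ = 338 N.
Along the incline: P + μ_s N = m g sin θ, so P = 283 − 0.5×338 = 115 N.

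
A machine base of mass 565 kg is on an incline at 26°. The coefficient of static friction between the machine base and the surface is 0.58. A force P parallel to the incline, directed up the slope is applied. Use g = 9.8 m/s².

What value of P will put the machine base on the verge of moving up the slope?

At impending motion up the slope, friction acts down-slope at its limit: f = μ_s N.
P is parallel to the surface, so N = m g cos θ = 4980 N.
Along the incline: P = m g sin θ + μ_s N = 2430 + 0.58×4980 = 5310 N.

P ≈ 5310 N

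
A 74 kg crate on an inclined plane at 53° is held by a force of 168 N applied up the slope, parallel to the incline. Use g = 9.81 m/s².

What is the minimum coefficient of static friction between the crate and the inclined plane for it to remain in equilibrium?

μ_s,min ≈ 0.943

N = m g cos θ = 436.9 N.
Friction must make up the shortfall along the incline: f = m g sin θ − P = 579.8 − 168 = 411.8 N.
At the threshold f = μ_s N, so μ_s,min = 411.8/436.9 = 0.943.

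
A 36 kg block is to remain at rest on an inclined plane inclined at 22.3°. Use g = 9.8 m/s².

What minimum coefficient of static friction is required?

At the slip threshold m g sin θ = μ_s m g cos θ, so μ_s,min = tan θ.
μ_s,min = tan 22.3° = 0.41.

μ_s,min ≈ 0.41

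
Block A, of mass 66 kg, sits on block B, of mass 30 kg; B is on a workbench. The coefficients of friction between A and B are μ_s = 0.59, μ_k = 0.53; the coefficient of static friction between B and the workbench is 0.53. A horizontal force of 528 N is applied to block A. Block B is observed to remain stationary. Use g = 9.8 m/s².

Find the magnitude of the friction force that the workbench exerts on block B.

Normal force at the A–B interface: N₁ = m_A g = 646.8 N.
Maximum static friction on A from B: μ_s N₁ = 0.59×646.8 = 381.6 N.
Since P = 528 N > 381.6 N, A slides on B; the A–B friction is kinetic: f₁ = μ_k N₁ = 0.53×646.8 = 343 N.
B experiences an equal 343 N forward from A (third law). B is in equilibrium, so the floor supplies f₂ = 343 N of static friction (limit μ_s(m_A+m_B)g = 498.6 N, not exceeded).

f ≈ 343 N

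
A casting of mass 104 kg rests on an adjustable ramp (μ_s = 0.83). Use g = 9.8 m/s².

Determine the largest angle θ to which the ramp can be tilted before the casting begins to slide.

θ_max ≈ 39.7°

At the slip threshold, m g sin θ = μ_s · m g cos θ, so tan θ = μ_s.
θ_max = arctan(0.83) = 39.7°.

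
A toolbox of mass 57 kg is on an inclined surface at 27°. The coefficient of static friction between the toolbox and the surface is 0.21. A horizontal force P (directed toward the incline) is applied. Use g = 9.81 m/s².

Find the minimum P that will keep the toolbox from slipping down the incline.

The toolbox tends to slide down (tan θ > μ_s), so at the point of impending slip friction acts up-slope at its limit: f = μ_s N.
Perpendicular to the incline: N = m g cos θ + P sin θ.
Along the incline: P cos θ + μ_s N = m g sin θ, i.e. P cos θ + μ_s (m g cos θ + P sin θ) = m g sin θ.
Solving, P (cos θ + μ_s sin θ) = m g (sin θ − μ_s cos θ), so P = 559×0.2669/0.9863 = 151 N.

P_min ≈ 151 N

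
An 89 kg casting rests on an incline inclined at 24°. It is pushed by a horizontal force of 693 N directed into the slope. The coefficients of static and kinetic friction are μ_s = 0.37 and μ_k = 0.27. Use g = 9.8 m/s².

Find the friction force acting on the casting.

Normal direction: N = m g cos θ + P sin θ = 1079 N.
Along the incline, the net driving force (taking up-slope positive) is P cos θ − m g sin θ = 633.1 − 354.8 = 278.3 N, so equilibrium requires friction f = -278.3 N (down-slope).
The limit of static friction is μ_s N = 399.1 N.
Since 278.3 N is within the 399.1 N limit, the casting stays put and friction is exactly 278 N.

f ≈ 278 N (down the incline)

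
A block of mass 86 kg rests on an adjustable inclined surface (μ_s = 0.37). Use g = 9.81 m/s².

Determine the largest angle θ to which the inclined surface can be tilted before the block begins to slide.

At the slip threshold, m g sin θ = μ_s · m g cos θ, so tan θ = μ_s.
θ_max = arctan(0.37) = 20.3°.

θ_max ≈ 20.3°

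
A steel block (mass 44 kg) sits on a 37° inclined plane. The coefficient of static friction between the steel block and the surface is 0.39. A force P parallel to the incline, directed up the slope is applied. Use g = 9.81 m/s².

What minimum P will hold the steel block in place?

P_min ≈ 125 N

The steel block tends to slide down (tan θ > μ_s), so at the point of impending slip friction acts up-slope at its limit: f = μ_s N.
P is parallel to the surface, so N = m g cos θ = 345 N.
Along the incline: P + μ_s N = m g sin θ, so P = 260 − 0.39×345 = 125 N.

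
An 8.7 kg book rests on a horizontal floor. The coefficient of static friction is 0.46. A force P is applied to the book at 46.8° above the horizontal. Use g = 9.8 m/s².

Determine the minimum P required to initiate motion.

N = m g − P sin α (the pull lifts the book).
At impending slip, P cos α = μ_s N = μ_s (m g − P sin α).
Solving: P (cos α + μ_s sin α) = μ_s m g → P = 0.46×85.3/(cos 46.8° + 0.46 sin 46.8°) = 39.2/1.02 = 38.5 N.

P ≈ 38.5 N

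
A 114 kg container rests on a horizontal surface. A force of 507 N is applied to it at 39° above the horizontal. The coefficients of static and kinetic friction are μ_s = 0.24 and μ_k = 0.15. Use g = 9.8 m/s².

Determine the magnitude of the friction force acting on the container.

Vertical equilibrium gives N = m g − P sin α = 798.1 N.
The horizontal driving force is P cos α = 394 N, so equilibrium needs friction f = 394 N.
μ_s N = 0.24 × 798.1 = 191.6 N.
394 > 191.6 N → the container slides; f = μ_k N = 0.15×798.1 = 120 N.

f ≈ 120 N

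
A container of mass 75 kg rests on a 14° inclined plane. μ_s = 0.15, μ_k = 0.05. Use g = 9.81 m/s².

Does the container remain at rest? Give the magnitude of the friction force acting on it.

f ≈ 35.7 N

N = m g cos θ = 714 N.
Down-slope weight component: m g sin θ = 178 N.
μ_s N = 107 N.
178 > 107 N, so it slides; kinetic friction f = μ_k N = 0.05×714 = 35.7 N.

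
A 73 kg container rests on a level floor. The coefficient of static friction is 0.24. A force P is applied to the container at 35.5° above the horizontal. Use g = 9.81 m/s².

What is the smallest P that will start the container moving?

P ≈ 180 N

N = m g − P sin α (the pull lifts the container).
At impending slip, P cos α = μ_s N = μ_s (m g − P sin α).
Solving: P (cos α + μ_s sin α) = μ_s m g → P = 0.24×716/(cos 35.5° + 0.24 sin 35.5°) = 172/0.9535 = 180 N.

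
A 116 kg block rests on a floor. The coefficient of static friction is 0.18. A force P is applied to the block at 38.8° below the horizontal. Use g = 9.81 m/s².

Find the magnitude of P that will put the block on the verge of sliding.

P ≈ 307 N

N = m g + P sin α (the push presses the block into the floor).
At impending slip, P cos α = μ_s N = μ_s (m g + P sin α).
Solving: P (cos α − μ_s sin α) = μ_s m g → P = 0.18×1140/(cos 38.8° − 0.18 sin 38.8°) = 205/0.6665 = 307 N.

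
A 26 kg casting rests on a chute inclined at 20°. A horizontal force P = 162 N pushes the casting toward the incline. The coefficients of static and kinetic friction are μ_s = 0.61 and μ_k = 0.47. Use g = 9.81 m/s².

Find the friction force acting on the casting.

The horizontal push has a component P sin θ into the surface, so N = m g cos θ + P sin θ = 239.7 + 55.41 = 295.1 N.
Along the incline, the net driving force (taking up-slope positive) is P cos θ − m g sin θ = 152.2 − 87.24 = 64.99 N, so equilibrium requires friction f = -64.99 N (down-slope).
Maximum static friction: μ_s N = 0.61 × 295.1 = 180 N.
Since 64.99 N is within the 180 N limit, the casting stays put and friction is exactly 65 N.

f ≈ 65 N (down the incline)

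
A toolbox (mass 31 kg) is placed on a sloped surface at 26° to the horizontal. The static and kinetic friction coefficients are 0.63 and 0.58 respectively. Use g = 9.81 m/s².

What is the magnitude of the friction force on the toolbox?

Normal force: N = m g cos θ = 31 × 9.81 × cos 26° = 273.3 N.
Along the slope the weight component is m g sin θ = 133.3 N; friction must supply exactly this, acting up-slope.
The static-friction ceiling is μ_s N = 0.63 × 273.3 = 172.2 N.
Since |133.3| ≤ 172.2 N, no slip — friction simply equals what equilibrium demands.

f ≈ 133 N (up the incline)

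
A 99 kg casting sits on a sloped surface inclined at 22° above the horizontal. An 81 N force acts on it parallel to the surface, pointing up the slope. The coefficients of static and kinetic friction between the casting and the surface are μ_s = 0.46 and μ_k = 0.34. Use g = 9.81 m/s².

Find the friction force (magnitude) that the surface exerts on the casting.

f ≈ 283 N (up the incline)

The normal reaction is N = m g cos θ = 900.5 N.
Parallel to the incline, ΣF = 0 gives f = m g sin θ − P = 363.8 − 81 = 282.8 N (up-slope positive).
Maximum static friction available: μ_s N = 0.46 × 900.5 = 414.2 N.
Since |282.8| ≤ 414.2 N, no slip — friction simply equals what equilibrium demands.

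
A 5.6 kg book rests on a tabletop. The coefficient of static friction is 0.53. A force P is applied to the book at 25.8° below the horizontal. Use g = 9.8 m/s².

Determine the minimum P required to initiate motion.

N = m g + P sin α (the push presses the book into the tabletop).
At impending slip, P cos α = μ_s N = μ_s (m g + P sin α).
Solving: P (cos α − μ_s sin α) = μ_s m g → P = 0.53×54.9/(cos 25.8° − 0.53 sin 25.8°) = 29.1/0.6696 = 43.4 N.

P ≈ 43.4 N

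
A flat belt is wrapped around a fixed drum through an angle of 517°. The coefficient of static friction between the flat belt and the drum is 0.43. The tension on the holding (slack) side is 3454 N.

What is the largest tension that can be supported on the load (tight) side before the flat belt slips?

At impending slip the capstan equation gives T₂/T₁ = e^{μβ} with β in radians.
β = 517° × π/180 = 9.023 rad.
e^{μβ} = e^{0.43×9.023} = 48.43.
T₂ = T₁ · e^{μβ} = 3454 × 48.43 = 167000 N.

T_max ≈ 167000 N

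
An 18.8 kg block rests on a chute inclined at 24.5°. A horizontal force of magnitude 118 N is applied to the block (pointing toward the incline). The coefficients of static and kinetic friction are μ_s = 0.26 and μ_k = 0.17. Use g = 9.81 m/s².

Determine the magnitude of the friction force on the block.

f ≈ 30.9 N (down the incline)

Resolve perpendicular to the incline: N = m g cos θ + P sin θ = 18.8×9.81×cos 24.5° + 118×sin 24.5° = 216.8 N.
Along the incline, the net driving force (taking up-slope positive) is P cos θ − m g sin θ = 107.4 − 76.48 = 30.89 N, so equilibrium requires friction f = -30.89 N (down-slope).
The limit of static friction is μ_s N = 56.36 N.
|f_req| = 30.89 ≤ 56.36 N → the block is in equilibrium; friction equals the required value.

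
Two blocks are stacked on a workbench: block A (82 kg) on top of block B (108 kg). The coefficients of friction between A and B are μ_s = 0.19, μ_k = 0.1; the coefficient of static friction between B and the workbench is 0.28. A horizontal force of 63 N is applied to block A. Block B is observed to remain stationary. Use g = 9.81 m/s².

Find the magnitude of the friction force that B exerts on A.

Normal force at the A–B interface: N₁ = m_A g = 804.4 N.
Maximum static friction on A from B: μ_s N₁ = 0.19×804.4 = 152.8 N.
P = 63 N is within that limit, so A and B move together (both at rest); the A–B friction is simply f₁ = P = 63 N.
B experiences an equal 63 N forward from A (third law). B is in equilibrium, so the floor supplies f₂ = 63 N of static friction (limit μ_s(m_A+m_B)g = 521.9 N, not exceeded).

f ≈ 63 N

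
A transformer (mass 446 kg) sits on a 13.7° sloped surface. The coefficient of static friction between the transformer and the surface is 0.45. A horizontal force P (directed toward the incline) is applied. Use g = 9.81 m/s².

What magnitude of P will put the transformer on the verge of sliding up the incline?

P ≈ 3410 N

At impending motion up the slope, friction acts down-slope at its limit: f = μ_s N.
Perpendicular to the incline: N = m g cos θ + P sin θ.
Along the incline: P cos θ = m g sin θ + μ_s N = m g sin θ + μ_s (m g cos θ + P sin θ).
Solving, P (cos θ − μ_s sin θ) = m g (sin θ + μ_s cos θ), so P = 446×9.81×(sin 13.7° + 0.45 cos 13.7°)/(cos 13.7° − 0.45 sin 13.7°) = 4380×0.674/0.865 = 3410 N.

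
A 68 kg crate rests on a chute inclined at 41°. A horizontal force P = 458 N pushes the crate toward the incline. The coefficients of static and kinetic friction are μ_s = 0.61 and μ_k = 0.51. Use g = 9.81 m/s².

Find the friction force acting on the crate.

The horizontal push has a component P sin θ into the surface, so N = m g cos θ + P sin θ = 503.5 + 300.5 = 803.9 N.
Along the incline, the net driving force (taking up-slope positive) is P cos θ − m g sin θ = 345.7 − 437.6 = -91.99 N, so equilibrium requires friction f = 91.99 N (up-slope).
The limit of static friction is μ_s N = 490.4 N.
Since 91.99 N is within the 490.4 N limit, the crate stays put and friction is exactly 92 N.

f ≈ 92 N (up the incline)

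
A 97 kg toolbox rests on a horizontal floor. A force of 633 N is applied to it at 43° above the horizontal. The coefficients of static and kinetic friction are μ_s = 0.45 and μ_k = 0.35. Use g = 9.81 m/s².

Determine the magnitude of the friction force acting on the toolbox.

f ≈ 182 N

Vertical equilibrium gives N = m g − P sin α = 519.9 N.
Horizontally, friction must balance P cos α = 462.9 N.
μ_s N = 0.45 × 519.9 = 233.9 N.
462.9 > 233.9 N → the toolbox slides; f = μ_k N = 0.35×519.9 = 182 N.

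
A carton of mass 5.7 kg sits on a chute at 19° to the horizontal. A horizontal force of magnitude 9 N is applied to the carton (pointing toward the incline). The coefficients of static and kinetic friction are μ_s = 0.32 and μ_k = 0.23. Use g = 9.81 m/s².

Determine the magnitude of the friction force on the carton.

f ≈ 9.7 N (up the incline)

The horizontal push has a component P sin θ into the surface, so N = m g cos θ + P sin θ = 52.87 + 2.93 = 55.8 N.
Parallel to the incline: P cos θ − m g sin θ = 8.51 − 18.2 = -9.695 N; the friction needed to balance this is 9.695 N acting up the slope.
The limit of static friction is μ_s N = 17.86 N.
|f_req| = 9.695 ≤ 17.86 N → the carton is in equilibrium; friction equals the required value.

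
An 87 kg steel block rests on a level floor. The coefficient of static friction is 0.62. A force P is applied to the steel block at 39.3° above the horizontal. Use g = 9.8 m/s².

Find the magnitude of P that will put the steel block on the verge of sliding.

P ≈ 453 N

N = m g − P sin α (the pull lifts the steel block).
At impending slip, P cos α = μ_s N = μ_s (m g − P sin α).
Solving: P (cos α + μ_s sin α) = μ_s m g → P = 0.62×853/(cos 39.3° + 0.62 sin 39.3°) = 529/1.167 = 453 N.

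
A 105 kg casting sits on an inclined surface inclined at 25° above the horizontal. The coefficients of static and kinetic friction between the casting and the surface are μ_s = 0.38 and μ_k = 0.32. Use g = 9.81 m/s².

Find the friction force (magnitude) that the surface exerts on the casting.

Normal force: N = m g cos θ = 105 × 9.81 × cos 25° = 933.5 N.
Along the slope the weight component is m g sin θ = 435.3 N; friction must supply exactly this, acting up-slope.
Static friction can supply at most μ_s N = 354.7 N.
Since |435.3| > 354.7 N, static friction cannot hold it; the casting slides down the incline and kinetic friction applies: f = μ_k N = 0.32 × 933.5 = 299 N.

f ≈ 299 N (up the incline)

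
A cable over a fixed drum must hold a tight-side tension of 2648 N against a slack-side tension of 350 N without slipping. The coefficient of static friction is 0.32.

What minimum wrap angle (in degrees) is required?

T₂/T₁ = e^{μβ} → β = ln(T₂/T₁)/μ.
β = ln(2648/350)/0.32 = 2.024/0.32 = 6.324 rad.
In degrees: β = 6.324 × 180/π = 362°.

β_min ≈ 362°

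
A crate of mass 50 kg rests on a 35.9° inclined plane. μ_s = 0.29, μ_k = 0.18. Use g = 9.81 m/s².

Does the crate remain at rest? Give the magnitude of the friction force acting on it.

f ≈ 71.5 N

N = m g cos θ = 397 N.
Down-slope weight component: m g sin θ = 288 N.
μ_s N = 115 N.
288 > 115 N, so it slides; kinetic friction f = μ_k N = 0.18×397 = 71.5 N.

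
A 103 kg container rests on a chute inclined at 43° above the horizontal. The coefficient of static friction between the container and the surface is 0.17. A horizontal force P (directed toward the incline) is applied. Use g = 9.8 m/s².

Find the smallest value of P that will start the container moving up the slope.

P ≈ 1320 N

At impending motion up the slope, friction acts down-slope at its limit: f = μ_s N.
Perpendicular to the incline: N = m g cos θ + P sin θ.
Along the incline: P cos θ = m g sin θ + μ_s N = m g sin θ + μ_s (m g cos θ + P sin θ).
Solving, P (cos θ − μ_s sin θ) = m g (sin θ + μ_s cos θ), so P = 103×9.8×(sin 43° + 0.17 cos 43°)/(cos 43° − 0.17 sin 43°) = 1010×0.8063/0.6154 = 1320 N.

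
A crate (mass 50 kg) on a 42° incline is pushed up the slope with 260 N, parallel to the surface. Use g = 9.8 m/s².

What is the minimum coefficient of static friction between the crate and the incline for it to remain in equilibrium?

N = m g cos θ = 364.1 N.
Friction must make up the shortfall along the incline: f = m g sin θ − P = 327.9 − 260 = 67.87 N.
At the threshold f = μ_s N, so μ_s,min = 67.87/364.1 = 0.186.

μ_s,min ≈ 0.186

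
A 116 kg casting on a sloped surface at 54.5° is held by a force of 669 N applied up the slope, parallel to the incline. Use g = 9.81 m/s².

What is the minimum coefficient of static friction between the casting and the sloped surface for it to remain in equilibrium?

μ_s,min ≈ 0.39

N = m g cos θ = 660.8 N.
Friction must make up the shortfall along the incline: f = m g sin θ − P = 926.4 − 669 = 257.4 N.
At the threshold f = μ_s N, so μ_s,min = 257.4/660.8 = 0.39.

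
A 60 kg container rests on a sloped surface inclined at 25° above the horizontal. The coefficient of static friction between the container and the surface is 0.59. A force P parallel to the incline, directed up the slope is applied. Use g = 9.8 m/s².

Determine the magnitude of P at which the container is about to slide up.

P ≈ 563 N

At impending motion up the slope, friction acts down-slope at its limit: f = μ_s N.
P is parallel to the surface, so N = m g cos θ = 533 N.
Along the incline: P = m g sin θ + μ_s N = 248 + 0.59×533 = 563 N.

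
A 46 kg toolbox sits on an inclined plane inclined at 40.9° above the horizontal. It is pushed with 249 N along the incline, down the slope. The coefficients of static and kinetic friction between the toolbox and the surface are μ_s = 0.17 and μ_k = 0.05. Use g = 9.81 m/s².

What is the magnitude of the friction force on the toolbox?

Normal force: N = m g cos θ = 46 × 9.81 × cos 40.9° = 341.1 N.
Parallel to the incline, ΣF = 0 gives f = m g sin θ + P = 295.5 + 249 = 544.5 N (up-slope positive).
Static friction can supply at most μ_s N = 57.98 N.
Since |544.5| > 57.98 N, static friction cannot hold it; the toolbox slides down the incline and kinetic friction applies: f = μ_k N = 0.05 × 341.1 = 17.1 N.

f ≈ 17.1 N (up the incline)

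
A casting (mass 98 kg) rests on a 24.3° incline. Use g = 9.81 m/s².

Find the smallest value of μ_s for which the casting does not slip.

At the slip threshold m g sin θ = μ_s m g cos θ, so μ_s,min = tan θ.
μ_s,min = tan 24.3° = 0.452.

μ_s,min ≈ 0.452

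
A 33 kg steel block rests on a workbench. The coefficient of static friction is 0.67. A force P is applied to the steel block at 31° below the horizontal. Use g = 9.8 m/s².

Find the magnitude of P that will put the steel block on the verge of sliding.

P ≈ 423 N

N = m g + P sin α (the push presses the steel block into the workbench).
At impending slip, P cos α = μ_s N = μ_s (m g + P sin α).
Solving: P (cos α − μ_s sin α) = μ_s m g → P = 0.67×323/(cos 31° − 0.67 sin 31°) = 217/0.5121 = 423 N.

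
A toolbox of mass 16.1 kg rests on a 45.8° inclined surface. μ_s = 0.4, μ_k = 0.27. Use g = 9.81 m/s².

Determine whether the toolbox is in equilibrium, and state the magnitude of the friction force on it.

f ≈ 29.7 N

N = m g cos θ = 110 N.
Down-slope weight component: m g sin θ = 113 N.
μ_s N = 44 N.
113 > 44 N, so it slides; kinetic friction f = μ_k N = 0.27×110 = 29.7 N.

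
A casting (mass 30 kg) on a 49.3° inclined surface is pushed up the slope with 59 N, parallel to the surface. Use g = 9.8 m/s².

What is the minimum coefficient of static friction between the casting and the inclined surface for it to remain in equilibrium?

μ_s,min ≈ 0.855

N = m g cos θ = 191.7 N.
Friction must make up the shortfall along the incline: f = m g sin θ − P = 222.9 − 59 = 163.9 N.
At the threshold f = μ_s N, so μ_s,min = 163.9/191.7 = 0.855.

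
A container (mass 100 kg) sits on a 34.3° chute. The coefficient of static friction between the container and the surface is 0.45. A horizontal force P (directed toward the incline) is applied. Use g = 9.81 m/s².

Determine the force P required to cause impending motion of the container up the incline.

At impending motion up the slope, friction acts down-slope at its limit: f = μ_s N.
Perpendicular to the incline: N = m g cos θ + P sin θ.
Along the incline: P cos θ = m g sin θ + μ_s N = m g sin θ + μ_s (m g cos θ + P sin θ).
Solving, P (cos θ − μ_s sin θ) = m g (sin θ + μ_s cos θ), so P = 100×9.81×(sin 34.3° + 0.45 cos 34.3°)/(cos 34.3° − 0.45 sin 34.3°) = 981×0.9353/0.5725 = 1600 N.

P ≈ 1600 N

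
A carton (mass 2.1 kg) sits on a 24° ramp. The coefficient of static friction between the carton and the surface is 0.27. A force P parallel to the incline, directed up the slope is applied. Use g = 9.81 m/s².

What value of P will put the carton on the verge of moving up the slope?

At impending motion up the slope, friction acts down-slope at its limit: f = μ_s N.
P is parallel to the surface, so N = m g cos θ = 18.8 N.
Along the incline: P = m g sin θ + μ_s N = 8.38 + 0.27×18.8 = 13.5 N.

P ≈ 13.5 N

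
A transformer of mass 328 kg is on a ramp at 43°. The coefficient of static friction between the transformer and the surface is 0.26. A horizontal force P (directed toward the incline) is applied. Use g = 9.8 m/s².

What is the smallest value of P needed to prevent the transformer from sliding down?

The transformer tends to slide down (tan θ > μ_s), so at the point of impending slip friction acts up-slope at its limit: f = μ_s N.
Perpendicular to the incline: N = m g cos θ + P sin θ.
Along the incline: P cos θ + μ_s N = m g sin θ, i.e. P cos θ + μ_s (m g cos θ + P sin θ) = m g sin θ.
Solving, P (cos θ + μ_s sin θ) = m g (sin θ − μ_s cos θ), so P = 3210×0.4918/0.9087 = 1740 N.

P_min ≈ 1740 N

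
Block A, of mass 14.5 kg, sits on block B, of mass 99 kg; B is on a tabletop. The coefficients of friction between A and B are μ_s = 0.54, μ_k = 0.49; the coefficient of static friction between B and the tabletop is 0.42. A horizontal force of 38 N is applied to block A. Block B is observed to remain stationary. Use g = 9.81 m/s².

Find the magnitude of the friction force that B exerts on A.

f ≈ 38 N

The normal force B exerts on A is simply A's weight, N₁ = 142.2 N.
Maximum static friction on A from B: μ_s N₁ = 0.54×142.2 = 76.81 N.
Since P = 38 N ≤ 76.81 N, A does not slip on B; friction on A equals P = 38 N.
By Newton's third law B feels 38 N forward from A. With B stationary, the floor's static friction on B balances it: f₂ = 38 N (well within μ_s(m_A+m_B)g = 467.6 N).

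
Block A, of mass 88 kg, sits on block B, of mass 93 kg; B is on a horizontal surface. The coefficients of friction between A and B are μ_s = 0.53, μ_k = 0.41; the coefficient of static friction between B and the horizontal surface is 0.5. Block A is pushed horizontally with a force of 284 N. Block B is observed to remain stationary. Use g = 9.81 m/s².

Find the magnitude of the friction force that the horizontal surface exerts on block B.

f ≈ 284 N

The normal force B exerts on A is simply A's weight, N₁ = 863.3 N.
Maximum static friction on A from B: μ_s N₁ = 0.53×863.3 = 457.5 N.
Since P = 284 N ≤ 457.5 N, A does not slip on B; friction on A equals P = 284 N.
By Newton's third law B feels 284 N forward from A. With B stationary, the floor's static friction on B balances it: f₂ = 284 N (well within μ_s(m_A+m_B)g = 887.8 N).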